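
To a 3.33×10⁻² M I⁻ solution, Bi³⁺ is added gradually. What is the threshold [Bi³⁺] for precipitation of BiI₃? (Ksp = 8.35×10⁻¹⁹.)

Precipitation begins when Q = Ksp.
BiI₃(s) ⇌ Bi³⁺(aq) + 3 I⁻(aq)
Ksp = [Bi³⁺][I⁻]^3 = [Bi³⁺](3.33×10⁻²)^3
[Bi³⁺] = 8.35×10⁻¹⁹ / (3.33×10⁻²)^3 = 2.26×10⁻¹⁴
[Bi³⁺] = 2.26×10⁻¹⁴ M

2.26×10⁻¹⁴ M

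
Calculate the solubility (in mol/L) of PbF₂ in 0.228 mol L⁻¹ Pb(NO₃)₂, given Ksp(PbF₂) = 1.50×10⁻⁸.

1.28×10⁻⁴ M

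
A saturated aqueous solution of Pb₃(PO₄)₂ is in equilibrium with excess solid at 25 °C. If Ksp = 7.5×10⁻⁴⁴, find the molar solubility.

Pb₃(PO₄)₂(s) ⇌ 3 Pb²⁺(aq) + 2 PO₄³⁻(aq)
Call the molar solubility s, so that [Pb²⁺] = 3s and [PO₄³⁻] = 2s.
Ksp = [Pb²⁺]^3[PO₄³⁻]^2 = (3s)^3 · (2s)^2 = 108s^5
108s^5 = 7.5×10⁻⁴⁴  ⇒  s^5 = 6.9×10⁻⁴⁶
Taking the 5th root, s = 9.3×10⁻¹⁰ mol/L.

9.3×10⁻¹⁰ M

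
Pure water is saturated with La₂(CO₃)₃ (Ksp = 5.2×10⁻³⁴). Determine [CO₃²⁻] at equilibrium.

2.6×10⁻⁷ M

La₂(CO₃)₃(s) ⇌ 2 La³⁺(aq) + 3 CO₃²⁻(aq)
Call the molar solubility s, so that [La³⁺] = 2s and [CO₃²⁻] = 3s.
Ksp = [La³⁺]^2[CO₃²⁻]^3 = (2s)^2 · (3s)^3 = 108s^5 = 5.2×10⁻³⁴
s = 8.6×10⁻⁸ M
[CO₃²⁻] = 3s = 2.6×10⁻⁷ M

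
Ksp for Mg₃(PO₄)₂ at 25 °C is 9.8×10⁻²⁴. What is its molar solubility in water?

Mg₃(PO₄)₂(s) ⇌ 3 Mg²⁺(aq) + 2 PO₄³⁻(aq)
For each mole of Mg₃(PO₄)₂ that dissolves per liter, [Mg²⁺] = 3s and [PO₄³⁻] = 2s; let s denote this solubility.
Ksp = [Mg²⁺]^3[PO₄³⁻]^2 = (3s)^3 · (2s)^2 = 108s^5
108s^5 = 9.8×10⁻²⁴  ⇒  s^5 = 9.1×10⁻²⁶
s = (9.1×10⁻²⁶)^(1/5) = 9.8×10⁻⁶ mol/L

9.8×10⁻⁶ M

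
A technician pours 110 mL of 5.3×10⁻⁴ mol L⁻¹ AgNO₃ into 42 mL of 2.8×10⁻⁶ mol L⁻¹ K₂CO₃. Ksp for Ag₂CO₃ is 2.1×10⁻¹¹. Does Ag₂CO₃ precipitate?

After mixing, V = 110 mL + 42 mL = 152 mL.
[Ag⁺] = (5.3×10⁻⁴)(110)/152 = 3.8×10⁻⁴ mol L⁻¹
[CO₃²⁻] = (2.8×10⁻⁶)(42)/152 = 7.7×10⁻⁷ mol L⁻¹
Q = [Ag⁺]^2[CO₃²⁻] = 1.1×10⁻¹³
Since Q (1.1×10⁻¹³) is less than Ksp (2.1×10⁻¹¹), no Ag₂CO₃ precipitates.

No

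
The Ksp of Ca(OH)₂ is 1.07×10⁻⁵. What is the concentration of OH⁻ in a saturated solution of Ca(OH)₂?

2.78×10⁻² M

Ca(OH)₂(s) ⇌ Ca²⁺(aq) + 2 OH⁻(aq)
Let s be the molar solubility. Then [Ca²⁺] = s and [OH⁻] = 2s.
Ksp = [Ca²⁺][OH⁻]^2 = s · (2s)^2 = 4s^3 = 1.07×10⁻⁵
s = 1.39×10⁻² mol/L
[OH⁻] = 2s = 2.78×10⁻² mol/L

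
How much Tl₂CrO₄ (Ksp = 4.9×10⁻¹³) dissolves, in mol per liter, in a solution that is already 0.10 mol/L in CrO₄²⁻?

1.1×10⁻⁶ M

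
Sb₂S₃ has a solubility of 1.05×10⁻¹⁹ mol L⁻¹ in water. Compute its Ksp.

Sb₂S₃(s) ⇌ 2 Sb³⁺(aq) + 3 S²⁻(aq)
If s mol/L of Sb₂S₃ dissolves, [Sb³⁺] = 2s and [S²⁻] = 3s.
Ksp = [Sb³⁺]^2[S²⁻]^3 = (2s)^2 · (3s)^3 = 108s^5
Ksp = 108 × (1.05×10⁻¹⁹)^5 = 1.38×10⁻⁹³

Ksp = 1.38×10⁻⁹³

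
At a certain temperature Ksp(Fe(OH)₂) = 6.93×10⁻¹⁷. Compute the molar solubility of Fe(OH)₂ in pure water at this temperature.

Fe(OH)₂(s) ⇌ Fe²⁺(aq) + 2 OH⁻(aq)
With molar solubility s: [Fe²⁺] = s, [OH⁻] = 2s.
Ksp = [Fe²⁺][OH⁻]^2 = s · (2s)^2 = 4s^3
4s^3 = 6.93×10⁻¹⁷  ⇒  s^3 = 1.73×10⁻¹⁷
s = 2.59×10⁻⁶ mol L⁻¹

2.59×10⁻⁶ M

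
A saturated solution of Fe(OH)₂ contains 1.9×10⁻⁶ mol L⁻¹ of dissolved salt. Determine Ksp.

Fe(OH)₂(s) ⇌ Fe²⁺(aq) + 2 OH⁻(aq)
For each mole of Fe(OH)₂ that dissolves per liter, [Fe²⁺] = s and [OH⁻] = 2s; let s denote this solubility.
Ksp = [Fe²⁺][OH⁻]^2 = s · (2s)^2 = 4s^3
Ksp = 4 × (1.9×10⁻⁶)^3 = 2.7×10⁻¹⁷

Ksp = 2.7×10⁻¹⁷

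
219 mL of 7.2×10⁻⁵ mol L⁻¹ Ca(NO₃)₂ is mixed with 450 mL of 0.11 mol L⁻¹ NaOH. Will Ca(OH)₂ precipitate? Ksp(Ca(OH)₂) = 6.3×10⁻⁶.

The combined volume is 669 mL.
[Ca²⁺] = (7.2×10⁻⁵)(219)/669 = 2.4×10⁻⁵ mol L⁻¹
[OH⁻] = (0.11)(450)/669 = 7.4×10⁻² mol L⁻¹
Q = [Ca²⁺][OH⁻]^2 = 1.3×10⁻⁷
Q < Ksp (1.3×10⁻⁷ vs 6.3×10⁻⁶); the solution remains unsaturated and no precipitate forms.

No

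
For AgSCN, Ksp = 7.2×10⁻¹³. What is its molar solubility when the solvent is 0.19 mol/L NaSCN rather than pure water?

3.8×10⁻¹² M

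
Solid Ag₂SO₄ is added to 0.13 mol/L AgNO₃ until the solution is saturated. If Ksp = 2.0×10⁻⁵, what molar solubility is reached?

1.2×10⁻³ M

Ag₂SO₄(s) ⇌ 2 Ag⁺(aq) + SO₄²⁻(aq)
Ag⁺ is already present at 0.13 mol/L. If s mol/L of Ag₂SO₄ dissolves, [SO₄²⁻] = s while [Ag⁺] ≈ 0.13 mol/L.
Ksp = [Ag⁺]^2[SO₄²⁻] = (0.13)^2s
s = 2.0×10⁻⁵ / (0.13)^2 = 1.2×10⁻³
s = 1.2×10⁻³ mol/L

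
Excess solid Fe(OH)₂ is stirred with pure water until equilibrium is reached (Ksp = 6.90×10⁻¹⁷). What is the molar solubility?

2.58×10⁻⁶ M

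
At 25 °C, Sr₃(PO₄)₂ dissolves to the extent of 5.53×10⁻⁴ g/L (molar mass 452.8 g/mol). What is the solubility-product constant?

Convert to molarity: s = 5.53×10⁻⁴ / 452.8 = 1.2213×10⁻⁶ mol/L
Sr₃(PO₄)₂(s) ⇌ 3 Sr²⁺(aq) + 2 PO₄³⁻(aq)
For each mole of Sr₃(PO₄)₂ that dissolves per liter, [Sr²⁺] = 3s and [PO₄³⁻] = 2s; let s denote this solubility.
Ksp = [Sr²⁺]^3[PO₄³⁻]^2 = (3s)^3 · (2s)^2 = 108s^5
Ksp = 108 × (1.2213×10⁻⁶)^5 = 2.93×10⁻²⁸

Ksp = 2.93×10⁻²⁸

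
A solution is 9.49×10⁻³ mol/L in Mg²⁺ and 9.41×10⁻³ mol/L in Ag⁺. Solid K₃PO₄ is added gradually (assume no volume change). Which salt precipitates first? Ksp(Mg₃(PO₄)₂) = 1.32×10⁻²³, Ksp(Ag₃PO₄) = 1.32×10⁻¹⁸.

The threshold for precipitation is Q = Ksp.
For Mg₃(PO₄)₂: [PO₄³⁻] = (Ksp/[Mg²⁺]^3)^(1/2) = 3.93×10⁻⁹ mol/L
For Ag₃PO₄: [PO₄³⁻] = (Ksp/[Ag⁺]^3) = 1.58×10⁻¹² mol/L
Ag₃PO₄ requires the lower [PO₄³⁻], so it precipitates first.

Ag₃PO₄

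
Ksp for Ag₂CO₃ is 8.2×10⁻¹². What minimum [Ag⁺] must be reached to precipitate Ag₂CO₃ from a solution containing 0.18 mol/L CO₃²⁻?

6.7×10⁻⁶ M

Precipitation begins when Q = Ksp.
Ag₂CO₃(s) ⇌ 2 Ag⁺(aq) + CO₃²⁻(aq)
Ksp = [Ag⁺]^2[CO₃²⁻] = [Ag⁺]^2(0.18)
[Ag⁺]^2 = 8.2×10⁻¹² / (0.18) = 4.6×10⁻¹¹
[Ag⁺] = 6.7×10⁻⁶ mol/L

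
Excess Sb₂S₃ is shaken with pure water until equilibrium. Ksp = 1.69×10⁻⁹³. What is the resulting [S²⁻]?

Sb₂S₃(s) ⇌ 2 Sb³⁺(aq) + 3 S²⁻(aq)
If s mol/L of Sb₂S₃ dissolves, [Sb³⁺] = 2s and [S²⁻] = 3s.
Ksp = [Sb³⁺]^2[S²⁻]^3 = (2s)^2 · (3s)^3 = 108s^5 = 1.69×10⁻⁹³
s = 1.09×10⁻¹⁹ mol L⁻¹
[S²⁻] = 3s = 3.28×10⁻¹⁹ mol L⁻¹

3.28×10⁻¹⁹ M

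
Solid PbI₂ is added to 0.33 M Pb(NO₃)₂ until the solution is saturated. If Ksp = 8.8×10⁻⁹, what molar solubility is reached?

PbI₂(s) ⇌ Pb²⁺(aq) + 2 I⁻(aq)
With Pb²⁺ already at 0.33 M and s small, take [Pb²⁺] ≈ 0.33 M and [I⁻] = 2s.
Ksp = [Pb²⁺][I⁻]^2 = (0.33)(2s)^2
(2s)^2 = 8.8×10⁻⁹ / (0.33) = 2.7×10⁻⁸
s = 8.2×10⁻⁵ M

8.2×10⁻⁵ M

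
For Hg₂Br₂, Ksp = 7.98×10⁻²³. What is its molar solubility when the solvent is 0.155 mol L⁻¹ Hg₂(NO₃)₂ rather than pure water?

1.13×10⁻¹¹ M

Hg₂Br₂(s) ⇌ Hg₂²⁺(aq) + 2 Br⁻(aq)
Hg₂²⁺ is already present at 0.155 mol L⁻¹. If s mol/L of Hg₂Br₂ dissolves, [Br⁻] = 2s while [Hg₂²⁺] ≈ 0.155 mol L⁻¹.
Ksp = [Hg₂²⁺][Br⁻]^2 = (0.155)(2s)^2
(2s)^2 = 7.98×10⁻²³ / (0.155) = 5.15×10⁻²²
s = 1.13×10⁻¹¹ mol L⁻¹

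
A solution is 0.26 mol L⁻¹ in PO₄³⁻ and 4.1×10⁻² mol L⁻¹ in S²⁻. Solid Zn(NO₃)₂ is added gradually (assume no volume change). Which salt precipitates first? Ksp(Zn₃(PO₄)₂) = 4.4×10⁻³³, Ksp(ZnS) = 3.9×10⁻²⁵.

The threshold for precipitation is Q = Ksp.
For Zn₃(PO₄)₂: [Zn²⁺] = (Ksp/[PO₄³⁻]^2)^(1/3) = 4.0×10⁻¹¹ mol L⁻¹
For ZnS: [Zn²⁺] = (Ksp/[S²⁻]) = 9.5×10⁻²⁴ mol L⁻¹
ZnS requires the lower [Zn²⁺], so it precipitates first.

ZnS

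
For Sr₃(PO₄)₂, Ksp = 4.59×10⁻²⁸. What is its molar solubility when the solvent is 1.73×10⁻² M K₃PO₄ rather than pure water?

Sr₃(PO₄)₂(s) ⇌ 3 Sr²⁺(aq) + 2 PO₄³⁻(aq)
PO₄³⁻ is already present at 1.73×10⁻² M. If s mol/L of Sr₃(PO₄)₂ dissolves, [Sr²⁺] = 3s while [PO₄³⁻] ≈ 1.73×10⁻² M.
Ksp = [Sr²⁺]^3[PO₄³⁻]^2 = (3s)^3(1.73×10⁻²)^2
(3s)^3 = 4.59×10⁻²⁸ / (1.73×10⁻²)^2 = 1.53×10⁻²⁴
s = 3.84×10⁻⁹ M

3.84×10⁻⁹ M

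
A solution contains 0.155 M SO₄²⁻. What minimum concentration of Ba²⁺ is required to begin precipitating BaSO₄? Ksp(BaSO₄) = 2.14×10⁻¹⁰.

1.38×10⁻⁹ M

Precipitation of each salt begins when its ion product equals Ksp.
BaSO₄(s) ⇌ Ba²⁺(aq) + SO₄²⁻(aq)
Ksp = [Ba²⁺][SO₄²⁻] = [Ba²⁺](0.155)
[Ba²⁺] = 2.14×10⁻¹⁰ / (0.155) = 1.38×10⁻⁹
[Ba²⁺] = 1.38×10⁻⁹ M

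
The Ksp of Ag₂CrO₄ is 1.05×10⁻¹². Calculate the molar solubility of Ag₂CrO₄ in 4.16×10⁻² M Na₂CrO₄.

2.51×10⁻⁶ M

Ag₂CrO₄(s) ⇌ 2 Ag⁺(aq) + CrO₄²⁻(aq)
With CrO₄²⁻ already at 4.16×10⁻² M and s small, take [CrO₄²⁻] ≈ 4.16×10⁻² M and [Ag⁺] = 2s.
Ksp = [Ag⁺]^2[CrO₄²⁻] = (2s)^2(4.16×10⁻²)
(2s)^2 = 1.05×10⁻¹² / (4.16×10⁻²) = 2.52×10⁻¹¹
s = 2.51×10⁻⁶ M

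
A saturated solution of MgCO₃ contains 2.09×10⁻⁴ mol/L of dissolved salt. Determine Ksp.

Ksp = 4.37×10⁻⁸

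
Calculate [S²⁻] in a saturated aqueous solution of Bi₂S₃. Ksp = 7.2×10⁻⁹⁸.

4.4×10⁻²⁰ M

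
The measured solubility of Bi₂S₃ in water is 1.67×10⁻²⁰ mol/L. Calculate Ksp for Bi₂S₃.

Ksp = 1.40×10⁻⁹⁷

Bi₂S₃(s) ⇌ 2 Bi³⁺(aq) + 3 S²⁻(aq)
With molar solubility s: [Bi³⁺] = 2s, [S²⁻] = 3s.
Ksp = [Bi³⁺]^2[S²⁻]^3 = (2s)^2 · (3s)^3 = 108s^5
Ksp = 108 × (1.67×10⁻²⁰)^5 = 1.40×10⁻⁹⁷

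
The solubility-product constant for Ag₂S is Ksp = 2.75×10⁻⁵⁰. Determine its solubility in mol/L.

Ag₂S(s) ⇌ 2 Ag⁺(aq) + S²⁻(aq)
Call the molar solubility s, so that [Ag⁺] = 2s and [S²⁻] = s.
Ksp = [Ag⁺]^2[S²⁻] = (2s)^2 · s = 4s^3
4s^3 = 2.75×10⁻⁵⁰  ⇒  s^3 = 6.88×10⁻⁵¹
Taking the 3rd root, s = 1.90×10⁻¹⁷ mol L⁻¹.

1.90×10⁻¹⁷ M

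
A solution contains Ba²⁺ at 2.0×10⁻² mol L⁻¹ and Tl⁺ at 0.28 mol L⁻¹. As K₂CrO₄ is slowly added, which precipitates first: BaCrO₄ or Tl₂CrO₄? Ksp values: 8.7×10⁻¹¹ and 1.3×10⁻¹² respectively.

Tl₂CrO₄

Precipitation of each salt begins when its ion product equals Ksp.
For BaCrO₄: [CrO₄²⁻] = (Ksp/[Ba²⁺]) = 4.4×10⁻⁹ mol L⁻¹
For Tl₂CrO₄: [CrO₄²⁻] = (Ksp/[Tl⁺]^2) = 1.7×10⁻¹¹ mol L⁻¹
The smaller threshold [CrO₄²⁻] is reached first, so Tl₂CrO₄ precipitates first.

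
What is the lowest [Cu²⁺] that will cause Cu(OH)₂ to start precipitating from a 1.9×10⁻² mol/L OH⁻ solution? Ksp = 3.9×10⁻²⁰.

1.1×10⁻¹⁶ M

Precipitation of each salt begins when its ion product equals Ksp.
Cu(OH)₂(s) ⇌ Cu²⁺(aq) + 2 OH⁻(aq)
Ksp = [Cu²⁺][OH⁻]^2 = [Cu²⁺](1.9×10⁻²)^2
[Cu²⁺] = 3.9×10⁻²⁰ / (1.9×10⁻²)^2 = 1.1×10⁻¹⁶
[Cu²⁺] = 1.1×10⁻¹⁶ mol/L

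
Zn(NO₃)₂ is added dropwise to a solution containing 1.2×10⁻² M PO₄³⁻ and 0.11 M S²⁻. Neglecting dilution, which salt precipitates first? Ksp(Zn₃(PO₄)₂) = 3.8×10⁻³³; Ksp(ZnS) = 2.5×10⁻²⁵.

Each salt precipitates once Q = Ksp for that salt.
For Zn₃(PO₄)₂: [Zn²⁺] = (Ksp/[PO₄³⁻]^2)^(1/3) = 3.0×10⁻¹⁰ M
For ZnS: [Zn²⁺] = (Ksp/[S²⁻]) = 2.3×10⁻²⁴ M
The smaller threshold [Zn²⁺] is reached first, so ZnS precipitates first.

ZnS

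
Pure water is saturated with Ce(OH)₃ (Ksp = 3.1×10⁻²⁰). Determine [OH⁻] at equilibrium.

Ce(OH)₃(s) ⇌ Ce³⁺(aq) + 3 OH⁻(aq)
For each mole of Ce(OH)₃ that dissolves per liter, [Ce³⁺] = s and [OH⁻] = 3s; let s denote this solubility.
Ksp = [Ce³⁺][OH⁻]^3 = s · (3s)^3 = 27s^4 = 3.1×10⁻²⁰
s = 5.8×10⁻⁶ mol/L
[OH⁻] = 3s = 1.7×10⁻⁵ mol/L

1.7×10⁻⁵ M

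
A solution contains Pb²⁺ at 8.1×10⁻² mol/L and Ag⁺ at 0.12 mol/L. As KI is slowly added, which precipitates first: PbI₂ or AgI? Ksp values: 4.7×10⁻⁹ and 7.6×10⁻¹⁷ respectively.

Each salt precipitates once Q = Ksp for that salt.
For PbI₂: [I⁻] = (Ksp/[Pb²⁺])^(1/2) = 2.4×10⁻⁴ mol/L
For AgI: [I⁻] = (Ksp/[Ag⁺]) = 6.3×10⁻¹⁶ mol/L
Since AgI needs less I⁻ to reach saturation, it precipitates first.

AgI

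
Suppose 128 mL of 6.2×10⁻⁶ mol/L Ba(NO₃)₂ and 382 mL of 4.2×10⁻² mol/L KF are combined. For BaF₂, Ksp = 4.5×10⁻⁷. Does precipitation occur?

No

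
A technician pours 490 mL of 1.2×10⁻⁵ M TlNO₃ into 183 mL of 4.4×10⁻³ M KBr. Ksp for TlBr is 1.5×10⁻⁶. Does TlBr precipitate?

No

Total volume after mixing = 490 + 183 = 673 mL.
[Tl⁺] = (1.2×10⁻⁵)(490)/673 = 8.7×10⁻⁶ M
[Br⁻] = (4.4×10⁻³)(183)/673 = 1.2×10⁻³ M
Q = [Tl⁺][Br⁻] = 1.0×10⁻⁸
Q < Ksp (1.0×10⁻⁸ vs 1.5×10⁻⁶); the solution remains unsaturated and no precipitate forms.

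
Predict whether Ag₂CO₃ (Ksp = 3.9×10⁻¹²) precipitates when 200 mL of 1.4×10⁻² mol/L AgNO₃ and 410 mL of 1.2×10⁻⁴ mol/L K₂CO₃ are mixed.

After mixing, V = 200 mL + 410 mL = 610 mL.
[Ag⁺] = (1.4×10⁻²)(200)/610 = 4.6×10⁻³ mol/L
[CO₃²⁻] = (1.2×10⁻⁴)(410)/610 = 8.1×10⁻⁵ mol/L
Q = [Ag⁺]^2[CO₃²⁻] = 1.7×10⁻⁹
Q = 1.7×10⁻⁹ > Ksp = 3.9×10⁻¹², so the solution is supersaturated and Ag₂CO₃ precipitates.

Yes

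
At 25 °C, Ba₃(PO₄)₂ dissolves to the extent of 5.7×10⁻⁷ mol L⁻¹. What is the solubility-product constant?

Ba₃(PO₄)₂(s) ⇌ 3 Ba²⁺(aq) + 2 PO₄³⁻(aq)
Let s be the molar solubility. Then [Ba²⁺] = 3s and [PO₄³⁻] = 2s.
Ksp = [Ba²⁺]^3[PO₄³⁻]^2 = (3s)^3 · (2s)^2 = 108s^5
Ksp = 108 × (5.7×10⁻⁷)^5 = 6.5×10⁻³⁰

Ksp = 6.5×10⁻³⁰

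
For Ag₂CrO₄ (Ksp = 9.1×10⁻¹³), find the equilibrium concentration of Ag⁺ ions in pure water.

Ag₂CrO₄(s) ⇌ 2 Ag⁺(aq) + CrO₄²⁻(aq)
With molar solubility s: [Ag⁺] = 2s, [CrO₄²⁻] = s.
Ksp = [Ag⁺]^2[CrO₄²⁻] = (2s)^2 · s = 4s^3 = 9.1×10⁻¹³
s = 6.1×10⁻⁵ mol/L
[Ag⁺] = 2s = 1.2×10⁻⁴ mol/L

1.2×10⁻⁴ M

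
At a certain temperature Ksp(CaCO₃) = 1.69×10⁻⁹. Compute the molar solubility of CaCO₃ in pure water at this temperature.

CaCO₃(s) ⇌ Ca²⁺(aq) + CO₃²⁻(aq)
Call the molar solubility s, so that [Ca²⁺] = s and [CO₃²⁻] = s.
Ksp = [Ca²⁺][CO₃²⁻] = s · s = s^2
s^2 = 1.69×10⁻⁹
s = (1.69×10⁻⁹)^(1/2) = 4.11×10⁻⁵ mol L⁻¹

4.11×10⁻⁵ M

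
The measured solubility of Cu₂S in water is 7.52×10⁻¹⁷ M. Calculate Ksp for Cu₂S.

Ksp = 1.70×10⁻⁴⁸

Cu₂S(s) ⇌ 2 Cu⁺(aq) + S²⁻(aq)
With molar solubility s: [Cu⁺] = 2s, [S²⁻] = s.
Ksp = [Cu⁺]^2[S²⁻] = (2s)^2 · s = 4s^3
Ksp = 4 × (7.52×10⁻¹⁷)^3 = 1.70×10⁻⁴⁸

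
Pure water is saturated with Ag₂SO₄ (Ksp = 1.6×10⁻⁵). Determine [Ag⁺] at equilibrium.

3.2×10⁻² M

Ag₂SO₄(s) ⇌ 2 Ag⁺(aq) + SO₄²⁻(aq)
Let s be the molar solubility. Then [Ag⁺] = 2s and [SO₄²⁻] = s.
Ksp = [Ag⁺]^2[SO₄²⁻] = (2s)^2 · s = 4s^3 = 1.6×10⁻⁵
s = 1.6×10⁻² M
[Ag⁺] = 2s = 3.2×10⁻² M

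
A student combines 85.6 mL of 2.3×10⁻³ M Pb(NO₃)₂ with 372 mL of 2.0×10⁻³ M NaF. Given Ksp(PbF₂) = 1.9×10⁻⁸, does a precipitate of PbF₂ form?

Total volume after mixing = 85.6 + 372 = 457.6 mL.
[Pb²⁺] = (2.3×10⁻³)(85.6)/457.6 = 4.3×10⁻⁴ M
[F⁻] = (2.0×10⁻³)(372)/457.6 = 1.6×10⁻³ M
Q = [Pb²⁺][F⁻]^2 = 1.1×10⁻⁹
Q = 1.1×10⁻⁹ < Ksp = 1.9×10⁻⁸, so the solution is unsaturated and no precipitate forms.

No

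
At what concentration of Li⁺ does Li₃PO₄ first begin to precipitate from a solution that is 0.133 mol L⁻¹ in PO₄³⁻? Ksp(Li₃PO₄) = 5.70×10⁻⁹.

Precipitation begins when Q = Ksp.
Li₃PO₄(s) ⇌ 3 Li⁺(aq) + PO₄³⁻(aq)
Ksp = [Li⁺]^3[PO₄³⁻] = [Li⁺]^3(0.133)
[Li⁺]^3 = 5.70×10⁻⁹ / (0.133) = 4.29×10⁻⁸
[Li⁺] = 3.50×10⁻³ mol L⁻¹

3.50×10⁻³ M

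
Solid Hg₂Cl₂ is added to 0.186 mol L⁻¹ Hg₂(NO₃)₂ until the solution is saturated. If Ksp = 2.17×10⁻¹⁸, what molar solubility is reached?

Hg₂Cl₂(s) ⇌ Hg₂²⁺(aq) + 2 Cl⁻(aq)
Hg₂²⁺ is already present at 0.186 mol L⁻¹. If s mol/L of Hg₂Cl₂ dissolves, [Cl⁻] = 2s while [Hg₂²⁺] ≈ 0.186 mol L⁻¹.
Ksp = [Hg₂²⁺][Cl⁻]^2 = (0.186)(2s)^2
(2s)^2 = 2.17×10⁻¹⁸ / (0.186) = 1.17×10⁻¹⁷
s = 1.71×10⁻⁹ mol L⁻¹

1.71×10⁻⁹ M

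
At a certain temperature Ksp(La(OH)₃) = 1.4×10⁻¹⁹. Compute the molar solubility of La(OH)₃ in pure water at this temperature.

8.5×10⁻⁶ M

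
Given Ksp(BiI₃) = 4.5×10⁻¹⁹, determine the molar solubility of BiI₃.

BiI₃(s) ⇌ Bi³⁺(aq) + 3 I⁻(aq)
With molar solubility s: [Bi³⁺] = s, [I⁻] = 3s.
Ksp = [Bi³⁺][I⁻]^3 = s · (3s)^3 = 27s^4
27s^4 = 4.5×10⁻¹⁹  ⇒  s^4 = 1.7×10⁻²⁰
s = 1.1×10⁻⁵ mol L⁻¹

1.1×10⁻⁵ M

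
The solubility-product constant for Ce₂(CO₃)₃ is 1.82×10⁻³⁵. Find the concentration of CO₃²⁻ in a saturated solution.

1.33×10⁻⁷ M

Ce₂(CO₃)₃(s) ⇌ 2 Ce³⁺(aq) + 3 CO₃²⁻(aq)
Call the molar solubility s, so that [Ce³⁺] = 2s and [CO₃²⁻] = 3s.
Ksp = [Ce³⁺]^2[CO₃²⁻]^3 = (2s)^2 · (3s)^3 = 108s^5 = 1.82×10⁻³⁵
s = 4.42×10⁻⁸ M
[CO₃²⁻] = 3s = 1.33×10⁻⁷ M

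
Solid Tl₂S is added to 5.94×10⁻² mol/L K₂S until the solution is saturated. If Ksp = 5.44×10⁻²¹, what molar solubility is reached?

Tl₂S(s) ⇌ 2 Tl⁺(aq) + S²⁻(aq)
S²⁻ is already present at 5.94×10⁻² mol/L. If s mol/L of Tl₂S dissolves, [Tl⁺] = 2s while [S²⁻] ≈ 5.94×10⁻² mol/L.
Ksp = [Tl⁺]^2[S²⁻] = (2s)^2(5.94×10⁻²)
(2s)^2 = 5.44×10⁻²¹ / (5.94×10⁻²) = 9.16×10⁻²⁰
s = 1.51×10⁻¹⁰ mol/L

1.51×10⁻¹⁰ M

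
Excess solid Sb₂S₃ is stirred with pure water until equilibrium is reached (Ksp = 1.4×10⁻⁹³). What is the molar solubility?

1.1×10⁻¹⁹ M

Sb₂S₃(s) ⇌ 2 Sb³⁺(aq) + 3 S²⁻(aq)
Let s be the molar solubility. Then [Sb³⁺] = 2s and [S²⁻] = 3s.
Ksp = [Sb³⁺]^2[S²⁻]^3 = (2s)^2 · (3s)^3 = 108s^5
108s^5 = 1.4×10⁻⁹³  ⇒  s^5 = 1.3×10⁻⁹⁵
s = (1.3×10⁻⁹⁵)^(1/5) = 1.1×10⁻¹⁹ mol L⁻¹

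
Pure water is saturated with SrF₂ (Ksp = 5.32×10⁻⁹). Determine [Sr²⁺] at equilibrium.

1.10×10⁻³ M

SrF₂(s) ⇌ Sr²⁺(aq) + 2 F⁻(aq)
Call the molar solubility s, so that [Sr²⁺] = s and [F⁻] = 2s.
Ksp = [Sr²⁺][F⁻]^2 = s · (2s)^2 = 4s^3 = 5.32×10⁻⁹
s = 1.10×10⁻³ mol/L
[Sr²⁺] = s = 1.10×10⁻³ mol/L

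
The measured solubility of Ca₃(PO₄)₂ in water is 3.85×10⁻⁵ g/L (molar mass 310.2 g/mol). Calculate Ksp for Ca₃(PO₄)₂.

Convert to molarity: s = 3.85×10⁻⁵ / 310.2 = 1.2411×10⁻⁷ mol/L
Ca₃(PO₄)₂(s) ⇌ 3 Ca²⁺(aq) + 2 PO₄³⁻(aq)
For each mole of Ca₃(PO₄)₂ that dissolves per liter, [Ca²⁺] = 3s and [PO₄³⁻] = 2s; let s denote this solubility.
Ksp = [Ca²⁺]^3[PO₄³⁻]^2 = (3s)^3 · (2s)^2 = 108s^5
Ksp = 108 × (1.2411×10⁻⁷)^5 = 3.18×10⁻³³

Ksp = 3.18×10⁻³³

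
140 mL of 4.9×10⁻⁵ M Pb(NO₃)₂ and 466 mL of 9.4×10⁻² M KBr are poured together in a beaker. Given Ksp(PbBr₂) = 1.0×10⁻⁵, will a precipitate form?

No

The combined volume is 606 mL.
[Pb²⁺] = (4.9×10⁻⁵)(140)/606 = 1.1×10⁻⁵ M
[Br⁻] = (9.4×10⁻²)(466)/606 = 7.2×10⁻² M
Q = [Pb²⁺][Br⁻]^2 = 5.9×10⁻⁸
Q = 5.9×10⁻⁸ < Ksp = 1.0×10⁻⁵, so the solution is unsaturated and no precipitate forms.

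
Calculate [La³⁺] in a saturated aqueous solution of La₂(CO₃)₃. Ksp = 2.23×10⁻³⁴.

1.46×10⁻⁷ M

La₂(CO₃)₃(s) ⇌ 2 La³⁺(aq) + 3 CO₃²⁻(aq)
Call the molar solubility s, so that [La³⁺] = 2s and [CO₃²⁻] = 3s.
Ksp = [La³⁺]^2[CO₃²⁻]^3 = (2s)^2 · (3s)^3 = 108s^5 = 2.23×10⁻³⁴
s = 7.29×10⁻⁸ M
[La³⁺] = 2s = 1.46×10⁻⁷ M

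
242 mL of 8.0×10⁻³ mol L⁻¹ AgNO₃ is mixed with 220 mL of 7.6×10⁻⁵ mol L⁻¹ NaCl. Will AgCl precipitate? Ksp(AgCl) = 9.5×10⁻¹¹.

After mixing, V = 242 mL + 220 mL = 462 mL.
[Ag⁺] = (8.0×10⁻³)(242)/462 = 4.2×10⁻³ mol L⁻¹
[Cl⁻] = (7.6×10⁻⁵)(220)/462 = 3.6×10⁻⁵ mol L⁻¹
Q = [Ag⁺][Cl⁻] = 1.5×10⁻⁷
Since Q (1.5×10⁻⁷) exceeds Ksp (9.5×10⁻¹¹), AgCl will precipitate.

Yes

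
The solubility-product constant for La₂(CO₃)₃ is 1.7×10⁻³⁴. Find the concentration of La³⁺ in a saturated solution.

La₂(CO₃)₃(s) ⇌ 2 La³⁺(aq) + 3 CO₃²⁻(aq)
With molar solubility s: [La³⁺] = 2s, [CO₃²⁻] = 3s.
Ksp = [La³⁺]^2[CO₃²⁻]^3 = (2s)^2 · (3s)^3 = 108s^5 = 1.7×10⁻³⁴
s = 6.9×10⁻⁸ mol/L
[La³⁺] = 2s = 1.4×10⁻⁷ mol/L

1.4×10⁻⁷ M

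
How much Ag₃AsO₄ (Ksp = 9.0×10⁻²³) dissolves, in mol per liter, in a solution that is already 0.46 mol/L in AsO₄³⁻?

1.9×10⁻⁸ M

Ag₃AsO₄(s) ⇌ 3 Ag⁺(aq) + AsO₄³⁻(aq)
The solution already contains AsO₄³⁻ at 0.46 mol/L. Let s be the molar solubility of Ag₃AsO₄.
[AsO₄³⁻] ≈ 0.46 mol/L (common ion dominates); [Ag⁺] = 3s.
Ksp = [Ag⁺]^3[AsO₄³⁻] = (3s)^3(0.46)
(3s)^3 = 9.0×10⁻²³ / (0.46) = 2.0×10⁻²²
s = 1.9×10⁻⁸ mol/L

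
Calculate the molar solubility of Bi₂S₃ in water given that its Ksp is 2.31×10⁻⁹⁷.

Bi₂S₃(s) ⇌ 2 Bi³⁺(aq) + 3 S²⁻(aq)
With molar solubility s: [Bi³⁺] = 2s, [S²⁻] = 3s.
Ksp = [Bi³⁺]^2[S²⁻]^3 = (2s)^2 · (3s)^3 = 108s^5
108s^5 = 2.31×10⁻⁹⁷  ⇒  s^5 = 2.14×10⁻⁹⁹
s = (2.14×10⁻⁹⁹)^(1/5) = 1.85×10⁻²⁰ mol/L

1.85×10⁻²⁰ M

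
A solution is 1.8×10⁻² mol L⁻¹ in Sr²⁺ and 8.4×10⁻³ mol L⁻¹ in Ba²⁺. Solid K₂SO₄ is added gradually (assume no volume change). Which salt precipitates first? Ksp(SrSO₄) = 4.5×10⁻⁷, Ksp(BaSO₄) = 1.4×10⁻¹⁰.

Precipitation begins when Q = Ksp.
For SrSO₄: [SO₄²⁻] = (Ksp/[Sr²⁺]) = 2.5×10⁻⁵ mol L⁻¹
For BaSO₄: [SO₄²⁻] = (Ksp/[Ba²⁺]) = 1.7×10⁻⁸ mol L⁻¹
Since BaSO₄ needs less SO₄²⁻ to reach saturation, it precipitates first.

BaSO₄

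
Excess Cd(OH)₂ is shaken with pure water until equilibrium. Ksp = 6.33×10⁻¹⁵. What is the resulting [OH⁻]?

2.33×10⁻⁵ M

Cd(OH)₂(s) ⇌ Cd²⁺(aq) + 2 OH⁻(aq)
Let s be the molar solubility. Then [Cd²⁺] = s and [OH⁻] = 2s.
Ksp = [Cd²⁺][OH⁻]^2 = s · (2s)^2 = 4s^3 = 6.33×10⁻¹⁵
s = 1.17×10⁻⁵ mol L⁻¹
[OH⁻] = 2s = 2.33×10⁻⁵ mol L⁻¹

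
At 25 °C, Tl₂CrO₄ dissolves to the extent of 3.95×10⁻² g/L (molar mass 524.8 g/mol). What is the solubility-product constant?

Convert to molarity: s = 3.95×10⁻² / 524.8 = 7.5267×10⁻⁵ mol/L
Tl₂CrO₄(s) ⇌ 2 Tl⁺(aq) + CrO₄²⁻(aq)
Let s be the molar solubility. Then [Tl⁺] = 2s and [CrO₄²⁻] = s.
Ksp = [Tl⁺]^2[CrO₄²⁻] = (2s)^2 · s = 4s^3
Ksp = 4 × (7.5267×10⁻⁵)^3 = 1.71×10⁻¹²

Ksp = 1.71×10⁻¹²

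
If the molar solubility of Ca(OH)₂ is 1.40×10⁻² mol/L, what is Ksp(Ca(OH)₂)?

Ksp = 1.10×10⁻⁵

Ca(OH)₂(s) ⇌ Ca²⁺(aq) + 2 OH⁻(aq)
If s mol/L of Ca(OH)₂ dissolves, [Ca²⁺] = s and [OH⁻] = 2s.
Ksp = [Ca²⁺][OH⁻]^2 = s · (2s)^2 = 4s^3
Ksp = 4 × (1.40×10⁻²)^3 = 1.10×10⁻⁵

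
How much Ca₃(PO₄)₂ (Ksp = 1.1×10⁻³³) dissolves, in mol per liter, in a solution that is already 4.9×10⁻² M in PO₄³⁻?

2.6×10⁻¹¹ M

Ca₃(PO₄)₂(s) ⇌ 3 Ca²⁺(aq) + 2 PO₄³⁻(aq)
The solution already contains PO₄³⁻ at 4.9×10⁻² M. Let s be the molar solubility of Ca₃(PO₄)₂.
[PO₄³⁻] ≈ 4.9×10⁻² M (common ion dominates); [Ca²⁺] = 3s.
Ksp = [Ca²⁺]^3[PO₄³⁻]^2 = (3s)^3(4.9×10⁻²)^2
(3s)^3 = 1.1×10⁻³³ / (4.9×10⁻²)^2 = 4.6×10⁻³¹
s = 2.6×10⁻¹¹ M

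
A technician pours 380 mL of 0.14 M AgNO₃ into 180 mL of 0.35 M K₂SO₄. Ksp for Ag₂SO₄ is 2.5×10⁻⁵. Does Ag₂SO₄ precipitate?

Yes

Total volume after mixing = 380 + 180 = 560 mL.
[Ag⁺] = (0.14)(380)/560 = 9.5×10⁻² M
[SO₄²⁻] = (0.35)(180)/560 = 0.11 M
Q = [Ag⁺]^2[SO₄²⁻] = 1.0×10⁻³
Q = 1.0×10⁻³ > Ksp = 2.5×10⁻⁵, so the solution is supersaturated and Ag₂SO₄ precipitates.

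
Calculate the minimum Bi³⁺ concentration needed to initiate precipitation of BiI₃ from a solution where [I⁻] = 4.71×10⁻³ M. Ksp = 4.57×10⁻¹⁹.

A salt starts to precipitate once the ion product Q reaches its Ksp.
BiI₃(s) ⇌ Bi³⁺(aq) + 3 I⁻(aq)
Ksp = [Bi³⁺][I⁻]^3 = [Bi³⁺](4.71×10⁻³)^3
[Bi³⁺] = 4.57×10⁻¹⁹ / (4.71×10⁻³)^3 = 4.37×10⁻¹²
[Bi³⁺] = 4.37×10⁻¹² M

4.37×10⁻¹² M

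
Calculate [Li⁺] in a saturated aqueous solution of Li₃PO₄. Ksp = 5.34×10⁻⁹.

1.13×10⁻² M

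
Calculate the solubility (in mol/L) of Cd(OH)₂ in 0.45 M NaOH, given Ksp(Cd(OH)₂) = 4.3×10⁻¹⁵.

2.1×10⁻¹⁴ M

Cd(OH)₂(s) ⇌ Cd²⁺(aq) + 2 OH⁻(aq)
The solution already contains OH⁻ at 0.45 M. Let s be the molar solubility of Cd(OH)₂.
[OH⁻] ≈ 0.45 M (common ion dominates); [Cd²⁺] = s.
Ksp = [Cd²⁺][OH⁻]^2 = s(0.45)^2
s = 4.3×10⁻¹⁵ / (0.45)^2 = 2.1×10⁻¹⁴
s = 2.1×10⁻¹⁴ M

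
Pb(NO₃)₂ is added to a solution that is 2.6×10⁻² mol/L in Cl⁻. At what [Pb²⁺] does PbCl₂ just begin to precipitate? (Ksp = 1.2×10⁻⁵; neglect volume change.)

Each salt precipitates once Q = Ksp for that salt.
PbCl₂(s) ⇌ Pb²⁺(aq) + 2 Cl⁻(aq)
Ksp = [Pb²⁺][Cl⁻]^2 = [Pb²⁺](2.6×10⁻²)^2
[Pb²⁺] = 1.2×10⁻⁵ / (2.6×10⁻²)^2 = 1.8×10⁻²
[Pb²⁺] = 1.8×10⁻² mol/L

1.8×10⁻² M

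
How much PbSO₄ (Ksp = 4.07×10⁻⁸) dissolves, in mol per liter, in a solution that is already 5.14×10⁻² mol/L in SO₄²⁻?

PbSO₄(s) ⇌ Pb²⁺(aq) + SO₄²⁻(aq)
Let s be the solubility of PbSO₄ here. The common ion gives [SO₄²⁻] ≈ 5.14×10⁻² mol/L, and [Pb²⁺] = s.
Ksp = [Pb²⁺][SO₄²⁻] = s(5.14×10⁻²)
s = 4.07×10⁻⁸ / (5.14×10⁻²) = 7.92×10⁻⁷
s = 7.92×10⁻⁷ mol/L

7.92×10⁻⁷ M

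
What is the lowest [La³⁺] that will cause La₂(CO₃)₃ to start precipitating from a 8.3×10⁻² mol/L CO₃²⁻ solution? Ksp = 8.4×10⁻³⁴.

1.2×10⁻¹⁵ M

The threshold for precipitation is Q = Ksp.
La₂(CO₃)₃(s) ⇌ 2 La³⁺(aq) + 3 CO₃²⁻(aq)
Ksp = [La³⁺]^2[CO₃²⁻]^3 = [La³⁺]^2(8.3×10⁻²)^3
[La³⁺]^2 = 8.4×10⁻³⁴ / (8.3×10⁻²)^3 = 1.5×10⁻³⁰
[La³⁺] = 1.2×10⁻¹⁵ mol/L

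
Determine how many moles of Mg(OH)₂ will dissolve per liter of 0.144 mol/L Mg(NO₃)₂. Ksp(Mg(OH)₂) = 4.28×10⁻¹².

Mg(OH)₂(s) ⇌ Mg²⁺(aq) + 2 OH⁻(aq)
Mg²⁺ is already present at 0.144 mol/L. If s mol/L of Mg(OH)₂ dissolves, [OH⁻] = 2s while [Mg²⁺] ≈ 0.144 mol/L.
Ksp = [Mg²⁺][OH⁻]^2 = (0.144)(2s)^2
(2s)^2 = 4.28×10⁻¹² / (0.144) = 2.97×10⁻¹¹
s = 2.73×10⁻⁶ mol/L

2.73×10⁻⁶ M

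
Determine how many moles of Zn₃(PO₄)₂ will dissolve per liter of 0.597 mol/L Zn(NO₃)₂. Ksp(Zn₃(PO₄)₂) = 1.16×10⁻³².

Zn₃(PO₄)₂(s) ⇌ 3 Zn²⁺(aq) + 2 PO₄³⁻(aq)
Zn²⁺ is already present at 0.597 mol/L. If s mol/L of Zn₃(PO₄)₂ dissolves, [PO₄³⁻] = 2s while [Zn²⁺] ≈ 0.597 mol/L.
Ksp = [Zn²⁺]^3[PO₄³⁻]^2 = (0.597)^3(2s)^2
(2s)^2 = 1.16×10⁻³² / (0.597)^3 = 5.45×10⁻³²
s = 1.17×10⁻¹⁶ mol/L

1.17×10⁻¹⁶ M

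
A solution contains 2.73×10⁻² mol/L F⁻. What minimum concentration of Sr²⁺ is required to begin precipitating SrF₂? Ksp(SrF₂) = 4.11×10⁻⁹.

The threshold for precipitation is Q = Ksp.
SrF₂(s) ⇌ Sr²⁺(aq) + 2 F⁻(aq)
Ksp = [Sr²⁺][F⁻]^2 = [Sr²⁺](2.73×10⁻²)^2
[Sr²⁺] = 4.11×10⁻⁹ / (2.73×10⁻²)^2 = 5.51×10⁻⁶
[Sr²⁺] = 5.51×10⁻⁶ mol/L

5.51×10⁻⁶ M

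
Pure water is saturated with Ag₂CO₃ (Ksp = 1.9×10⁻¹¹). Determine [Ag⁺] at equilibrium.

Ag₂CO₃(s) ⇌ 2 Ag⁺(aq) + CO₃²⁻(aq)
If s mol/L of Ag₂CO₃ dissolves, [Ag⁺] = 2s and [CO₃²⁻] = s.
Ksp = [Ag⁺]^2[CO₃²⁻] = (2s)^2 · s = 4s^3 = 1.9×10⁻¹¹
s = 1.7×10⁻⁴ M
[Ag⁺] = 2s = 3.4×10⁻⁴ M

3.4×10⁻⁴ M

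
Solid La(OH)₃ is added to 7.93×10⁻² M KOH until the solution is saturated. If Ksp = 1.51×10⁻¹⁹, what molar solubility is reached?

La(OH)₃(s) ⇌ La³⁺(aq) + 3 OH⁻(aq)
OH⁻ is already present at 7.93×10⁻² M. If s mol/L of La(OH)₃ dissolves, [La³⁺] = s while [OH⁻] ≈ 7.93×10⁻² M.
Ksp = [La³⁺][OH⁻]^3 = s(7.93×10⁻²)^3
s = 1.51×10⁻¹⁹ / (7.93×10⁻²)^3 = 3.03×10⁻¹⁶
s = 3.03×10⁻¹⁶ M

3.03×10⁻¹⁶ M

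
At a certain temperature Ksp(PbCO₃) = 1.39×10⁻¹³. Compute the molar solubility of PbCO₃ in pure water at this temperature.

PbCO₃(s) ⇌ Pb²⁺(aq) + CO₃²⁻(aq)
If s mol/L of PbCO₃ dissolves, [Pb²⁺] = s and [CO₃²⁻] = s.
Ksp = [Pb²⁺][CO₃²⁻] = s · s = s^2
s^2 = 1.39×10⁻¹³
Taking the 2nd root, s = 3.73×10⁻⁷ M.

3.73×10⁻⁷ M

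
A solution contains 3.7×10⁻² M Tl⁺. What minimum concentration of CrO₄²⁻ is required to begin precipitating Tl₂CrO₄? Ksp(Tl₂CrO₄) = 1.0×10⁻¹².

7.3×10⁻¹⁰ M

A salt starts to precipitate once the ion product Q reaches its Ksp.
Tl₂CrO₄(s) ⇌ 2 Tl⁺(aq) + CrO₄²⁻(aq)
Ksp = [Tl⁺]^2[CrO₄²⁻] = [CrO₄²⁻](3.7×10⁻²)^2
[CrO₄²⁻] = 1.0×10⁻¹² / (3.7×10⁻²)^2 = 7.3×10⁻¹⁰
[CrO₄²⁻] = 7.3×10⁻¹⁰ M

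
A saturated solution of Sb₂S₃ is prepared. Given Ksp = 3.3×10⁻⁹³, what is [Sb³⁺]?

Sb₂S₃(s) ⇌ 2 Sb³⁺(aq) + 3 S²⁻(aq)
Let s be the molar solubility. Then [Sb³⁺] = 2s and [S²⁻] = 3s.
Ksp = [Sb³⁺]^2[S²⁻]^3 = (2s)^2 · (3s)^3 = 108s^5 = 3.3×10⁻⁹³
s = 1.3×10⁻¹⁹ M
[Sb³⁺] = 2s = 2.5×10⁻¹⁹ M

2.5×10⁻¹⁹ M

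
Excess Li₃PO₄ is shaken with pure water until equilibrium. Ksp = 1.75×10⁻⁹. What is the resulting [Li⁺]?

Li₃PO₄(s) ⇌ 3 Li⁺(aq) + PO₄³⁻(aq)
Let s be the molar solubility. Then [Li⁺] = 3s and [PO₄³⁻] = s.
Ksp = [Li⁺]^3[PO₄³⁻] = (3s)^3 · s = 27s^4 = 1.75×10⁻⁹
s = 2.84×10⁻³ M
[Li⁺] = 3s = 8.51×10⁻³ M

8.51×10⁻³ M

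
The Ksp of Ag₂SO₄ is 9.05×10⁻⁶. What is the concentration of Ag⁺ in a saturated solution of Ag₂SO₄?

2.63×10⁻² M

Ag₂SO₄(s) ⇌ 2 Ag⁺(aq) + SO₄²⁻(aq)
If s mol/L of Ag₂SO₄ dissolves, [Ag⁺] = 2s and [SO₄²⁻] = s.
Ksp = [Ag⁺]^2[SO₄²⁻] = (2s)^2 · s = 4s^3 = 9.05×10⁻⁶
s = 1.31×10⁻² mol/L
[Ag⁺] = 2s = 2.63×10⁻² mol/L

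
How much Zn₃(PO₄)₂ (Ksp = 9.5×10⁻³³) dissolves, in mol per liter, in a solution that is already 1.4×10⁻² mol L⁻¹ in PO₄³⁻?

Zn₃(PO₄)₂(s) ⇌ 3 Zn²⁺(aq) + 2 PO₄³⁻(aq)
Let s be the solubility of Zn₃(PO₄)₂ here. The common ion gives [PO₄³⁻] ≈ 1.4×10⁻² mol L⁻¹, and [Zn²⁺] = 3s.
Ksp = [Zn²⁺]^3[PO₄³⁻]^2 = (3s)^3(1.4×10⁻²)^2
(3s)^3 = 9.5×10⁻³³ / (1.4×10⁻²)^2 = 4.8×10⁻²⁹
s = 1.2×10⁻¹⁰ mol L⁻¹

1.2×10⁻¹⁰ M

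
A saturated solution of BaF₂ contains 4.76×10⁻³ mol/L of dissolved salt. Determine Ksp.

Ksp = 4.31×10⁻⁷

BaF₂(s) ⇌ Ba²⁺(aq) + 2 F⁻(aq)
With molar solubility s: [Ba²⁺] = s, [F⁻] = 2s.
Ksp = [Ba²⁺][F⁻]^2 = s · (2s)^2 = 4s^3
Ksp = 4 × (4.76×10⁻³)^3 = 4.31×10⁻⁷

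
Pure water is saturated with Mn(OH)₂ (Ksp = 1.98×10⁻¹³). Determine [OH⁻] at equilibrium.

7.34×10⁻⁵ M

Mn(OH)₂(s) ⇌ Mn²⁺(aq) + 2 OH⁻(aq)
Call the molar solubility s, so that [Mn²⁺] = s and [OH⁻] = 2s.
Ksp = [Mn²⁺][OH⁻]^2 = s · (2s)^2 = 4s^3 = 1.98×10⁻¹³
s = 3.67×10⁻⁵ M
[OH⁻] = 2s = 7.34×10⁻⁵ M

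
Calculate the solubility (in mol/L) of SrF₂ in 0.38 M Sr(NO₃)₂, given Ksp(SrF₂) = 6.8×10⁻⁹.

6.7×10⁻⁵ M

SrF₂(s) ⇌ Sr²⁺(aq) + 2 F⁻(aq)
The solution already contains Sr²⁺ at 0.38 M. Let s be the molar solubility of SrF₂.
[Sr²⁺] ≈ 0.38 M (common ion dominates); [F⁻] = 2s.
Ksp = [Sr²⁺][F⁻]^2 = (0.38)(2s)^2
(2s)^2 = 6.8×10⁻⁹ / (0.38) = 1.8×10⁻⁸
s = 6.7×10⁻⁵ M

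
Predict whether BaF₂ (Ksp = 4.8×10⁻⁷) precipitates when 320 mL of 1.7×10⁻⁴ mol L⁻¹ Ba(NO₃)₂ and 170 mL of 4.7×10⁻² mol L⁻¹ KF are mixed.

The combined volume is 490 mL.
[Ba²⁺] = (1.7×10⁻⁴)(320)/490 = 1.1×10⁻⁴ mol L⁻¹
[F⁻] = (4.7×10⁻²)(170)/490 = 1.6×10⁻² mol L⁻¹
Q = [Ba²⁺][F⁻]^2 = 3.0×10⁻⁸
Q < Ksp (3.0×10⁻⁸ vs 4.8×10⁻⁷); the solution remains unsaturated and no precipitate forms.

No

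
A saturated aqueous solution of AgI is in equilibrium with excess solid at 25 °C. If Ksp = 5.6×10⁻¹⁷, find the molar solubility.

7.5×10⁻⁹ M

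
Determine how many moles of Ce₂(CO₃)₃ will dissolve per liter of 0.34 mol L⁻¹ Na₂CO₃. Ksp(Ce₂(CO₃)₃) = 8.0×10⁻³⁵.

Ce₂(CO₃)₃(s) ⇌ 2 Ce³⁺(aq) + 3 CO₃²⁻(aq)
The solution already contains CO₃²⁻ at 0.34 mol L⁻¹. Let s be the molar solubility of Ce₂(CO₃)₃.
[CO₃²⁻] ≈ 0.34 mol L⁻¹ (common ion dominates); [Ce³⁺] = 2s.
Ksp = [Ce³⁺]^2[CO₃²⁻]^3 = (2s)^2(0.34)^3
(2s)^2 = 8.0×10⁻³⁵ / (0.34)^3 = 2.0×10⁻³³
s = 2.3×10⁻¹⁷ mol L⁻¹

2.3×10⁻¹⁷ M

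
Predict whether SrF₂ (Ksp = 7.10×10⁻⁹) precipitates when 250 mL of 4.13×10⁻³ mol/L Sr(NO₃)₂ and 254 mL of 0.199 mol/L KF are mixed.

Yes

Total volume after mixing = 250 + 254 = 504 mL.
[Sr²⁺] = (4.13×10⁻³)(250)/504 = 2.05×10⁻³ mol/L
[F⁻] = (0.199)(254)/504 = 0.100 mol/L
Q = [Sr²⁺][F⁻]^2 = 2.06×10⁻⁵
Because Q > Ksp (2.06×10⁻⁵ vs 7.10×10⁻⁹), a precipitate of SrF₂ forms.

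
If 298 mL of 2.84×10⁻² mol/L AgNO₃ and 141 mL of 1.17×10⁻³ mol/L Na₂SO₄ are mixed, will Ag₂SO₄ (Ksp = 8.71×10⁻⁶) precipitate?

Total volume after mixing = 298 + 141 = 439 mL.
[Ag⁺] = (2.84×10⁻²)(298)/439 = 1.93×10⁻² mol/L
[SO₄²⁻] = (1.17×10⁻³)(141)/439 = 3.76×10⁻⁴ mol/L
Q = [Ag⁺]^2[SO₄²⁻] = 1.40×10⁻⁷
Q = 1.40×10⁻⁷ < Ksp = 8.71×10⁻⁶, so the solution is unsaturated and no precipitate forms.

No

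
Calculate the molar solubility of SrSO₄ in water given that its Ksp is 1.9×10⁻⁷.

4.4×10⁻⁴ M

SrSO₄(s) ⇌ Sr²⁺(aq) + SO₄²⁻(aq)
If s mol/L of SrSO₄ dissolves, [Sr²⁺] = s and [SO₄²⁻] = s.
Ksp = [Sr²⁺][SO₄²⁻] = s · s = s^2
s^2 = 1.9×10⁻⁷
s = 4.4×10⁻⁴ M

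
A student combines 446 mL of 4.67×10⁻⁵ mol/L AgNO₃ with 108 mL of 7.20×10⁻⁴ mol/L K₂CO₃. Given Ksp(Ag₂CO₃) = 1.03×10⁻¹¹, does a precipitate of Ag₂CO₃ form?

The combined volume is 554 mL.
[Ag⁺] = (4.67×10⁻⁵)(446)/554 = 3.76×10⁻⁵ mol/L
[CO₃²⁻] = (7.20×10⁻⁴)(108)/554 = 1.40×10⁻⁴ mol/L
Q = [Ag⁺]^2[CO₃²⁻] = 1.98×10⁻¹³
Q < Ksp (1.98×10⁻¹³ vs 1.03×10⁻¹¹); the solution remains unsaturated and no precipitate forms.

No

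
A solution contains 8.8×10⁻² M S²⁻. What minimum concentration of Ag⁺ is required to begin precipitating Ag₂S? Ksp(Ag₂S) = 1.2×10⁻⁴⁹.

Each salt precipitates once Q = Ksp for that salt.
Ag₂S(s) ⇌ 2 Ag⁺(aq) + S²⁻(aq)
Ksp = [Ag⁺]^2[S²⁻] = [Ag⁺]^2(8.8×10⁻²)
[Ag⁺]^2 = 1.2×10⁻⁴⁹ / (8.8×10⁻²) = 1.4×10⁻⁴⁸
[Ag⁺] = 1.2×10⁻²⁴ M

1.2×10⁻²⁴ M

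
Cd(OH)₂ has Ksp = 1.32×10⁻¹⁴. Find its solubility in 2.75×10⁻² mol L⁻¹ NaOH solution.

1.75×10⁻¹¹ M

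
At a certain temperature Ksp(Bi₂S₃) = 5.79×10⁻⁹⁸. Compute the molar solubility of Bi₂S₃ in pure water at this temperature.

Bi₂S₃(s) ⇌ 2 Bi³⁺(aq) + 3 S²⁻(aq)
If s mol/L of Bi₂S₃ dissolves, [Bi³⁺] = 2s and [S²⁻] = 3s.
Ksp = [Bi³⁺]^2[S²⁻]^3 = (2s)^2 · (3s)^3 = 108s^5
108s^5 = 5.79×10⁻⁹⁸  ⇒  s^5 = 5.36×10⁻¹⁰⁰
s = (5.36×10⁻¹⁰⁰)^(1/5) = 1.40×10⁻²⁰ M

1.40×10⁻²⁰ M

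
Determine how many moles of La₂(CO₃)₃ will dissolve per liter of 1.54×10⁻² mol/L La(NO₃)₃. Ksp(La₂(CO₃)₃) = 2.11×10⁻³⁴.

3.21×10⁻¹¹ M

La₂(CO₃)₃(s) ⇌ 2 La³⁺(aq) + 3 CO₃²⁻(aq)
With La³⁺ already at 1.54×10⁻² mol/L and s small, take [La³⁺] ≈ 1.54×10⁻² mol/L and [CO₃²⁻] = 3s.
Ksp = [La³⁺]^2[CO₃²⁻]^3 = (1.54×10⁻²)^2(3s)^3
(3s)^3 = 2.11×10⁻³⁴ / (1.54×10⁻²)^2 = 8.90×10⁻³¹
s = 3.21×10⁻¹¹ mol/L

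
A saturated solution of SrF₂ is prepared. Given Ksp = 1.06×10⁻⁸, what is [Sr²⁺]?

SrF₂(s) ⇌ Sr²⁺(aq) + 2 F⁻(aq)
For each mole of SrF₂ that dissolves per liter, [Sr²⁺] = s and [F⁻] = 2s; let s denote this solubility.
Ksp = [Sr²⁺][F⁻]^2 = s · (2s)^2 = 4s^3 = 1.06×10⁻⁸
s = 1.38×10⁻³ mol L⁻¹
[Sr²⁺] = s = 1.38×10⁻³ mol L⁻¹

1.38×10⁻³ M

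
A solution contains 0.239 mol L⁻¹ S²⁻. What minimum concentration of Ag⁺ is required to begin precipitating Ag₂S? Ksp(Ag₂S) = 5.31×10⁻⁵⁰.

4.71×10⁻²⁵ M

Each salt precipitates once Q = Ksp for that salt.
Ag₂S(s) ⇌ 2 Ag⁺(aq) + S²⁻(aq)
Ksp = [Ag⁺]^2[S²⁻] = [Ag⁺]^2(0.239)
[Ag⁺]^2 = 5.31×10⁻⁵⁰ / (0.239) = 2.22×10⁻⁴⁹
[Ag⁺] = 4.71×10⁻²⁵ mol L⁻¹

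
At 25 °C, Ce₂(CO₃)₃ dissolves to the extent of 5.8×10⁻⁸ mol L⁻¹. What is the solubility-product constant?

Ksp = 7.1×10⁻³⁵

Ce₂(CO₃)₃(s) ⇌ 2 Ce³⁺(aq) + 3 CO₃²⁻(aq)
With molar solubility s: [Ce³⁺] = 2s, [CO₃²⁻] = 3s.
Ksp = [Ce³⁺]^2[CO₃²⁻]^3 = (2s)^2 · (3s)^3 = 108s^5
Ksp = 108 × (5.8×10⁻⁸)^5 = 7.1×10⁻³⁵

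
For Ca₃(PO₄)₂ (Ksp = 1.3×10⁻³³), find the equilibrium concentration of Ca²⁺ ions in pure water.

Ca₃(PO₄)₂(s) ⇌ 3 Ca²⁺(aq) + 2 PO₄³⁻(aq)
If s mol/L of Ca₃(PO₄)₂ dissolves, [Ca²⁺] = 3s and [PO₄³⁻] = 2s.
Ksp = [Ca²⁺]^3[PO₄³⁻]^2 = (3s)^3 · (2s)^2 = 108s^5 = 1.3×10⁻³³
s = 1.0×10⁻⁷ mol/L
[Ca²⁺] = 3s = 3.1×10⁻⁷ mol/L

3.1×10⁻⁷ M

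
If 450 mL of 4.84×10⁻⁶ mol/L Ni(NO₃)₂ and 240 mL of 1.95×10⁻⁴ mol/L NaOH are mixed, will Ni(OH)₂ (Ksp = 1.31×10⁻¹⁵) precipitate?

Yes

Total volume after mixing = 450 + 240 = 690 mL.
[Ni²⁺] = (4.84×10⁻⁶)(450)/690 = 3.16×10⁻⁶ mol/L
[OH⁻] = (1.95×10⁻⁴)(240)/690 = 6.78×10⁻⁵ mol/L
Q = [Ni²⁺][OH⁻]^2 = 1.45×10⁻¹⁴
Because Q > Ksp (1.45×10⁻¹⁴ vs 1.31×10⁻¹⁵), a precipitate of Ni(OH)₂ forms.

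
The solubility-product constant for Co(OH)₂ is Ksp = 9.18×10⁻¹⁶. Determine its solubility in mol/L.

Co(OH)₂(s) ⇌ Co²⁺(aq) + 2 OH⁻(aq)
For each mole of Co(OH)₂ that dissolves per liter, [Co²⁺] = s and [OH⁻] = 2s; let s denote this solubility.
Ksp = [Co²⁺][OH⁻]^2 = s · (2s)^2 = 4s^3
4s^3 = 9.18×10⁻¹⁶  ⇒  s^3 = 2.30×10⁻¹⁶
Taking the 3rd root, s = 6.12×10⁻⁶ mol/L.

6.12×10⁻⁶ M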